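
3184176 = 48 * 66337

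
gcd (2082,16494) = 6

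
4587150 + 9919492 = 14506642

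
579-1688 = -1109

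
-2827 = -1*2827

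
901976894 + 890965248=1792942142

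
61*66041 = 4028501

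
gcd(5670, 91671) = 3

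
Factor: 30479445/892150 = 2^(-1) * 3^2 * 5^(-1) * 7^(-1) * 2549^(-1) * 677321^1 = 6095889/178430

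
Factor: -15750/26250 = -1*3^1*5^(-1) = -3/5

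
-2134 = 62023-64157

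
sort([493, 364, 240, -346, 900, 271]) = [-346, 240, 271, 364, 493, 900]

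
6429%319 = 49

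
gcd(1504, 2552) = 8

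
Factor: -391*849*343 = -1*3^1*7^3*17^1*23^1*283^1 = -113861937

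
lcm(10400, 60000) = 780000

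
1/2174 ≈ 0.000460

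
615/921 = 205/307 ≈ 0.668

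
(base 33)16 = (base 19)21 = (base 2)100111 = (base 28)1b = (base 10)39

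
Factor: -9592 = -1 * 2^3 * 11^1 * 109^1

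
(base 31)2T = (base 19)4F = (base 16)5B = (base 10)91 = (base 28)37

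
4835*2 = 9670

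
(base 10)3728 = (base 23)712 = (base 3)12010002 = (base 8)7220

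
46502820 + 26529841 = 73032661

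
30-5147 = -5117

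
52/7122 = 26/3561 ≈ 0.00730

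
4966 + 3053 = 8019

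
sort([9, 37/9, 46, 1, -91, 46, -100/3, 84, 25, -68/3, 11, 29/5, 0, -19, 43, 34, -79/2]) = [-91, -79/2, -100/3, -68/3, -19, 0, 1, 37/9, 29/5, 9, 11, 25, 34, 43, 46, 46, 84]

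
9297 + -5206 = 4091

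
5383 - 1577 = 3806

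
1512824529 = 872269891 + 640554638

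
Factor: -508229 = -1*508229^1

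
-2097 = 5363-7460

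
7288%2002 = 1282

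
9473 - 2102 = 7371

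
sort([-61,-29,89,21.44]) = [-61,-29,21.44,89]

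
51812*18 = 932616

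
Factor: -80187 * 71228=-1 * 2^2 * 3^1 * 17807^1 * 26729^1=-5711559636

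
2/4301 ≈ 0.000465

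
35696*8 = 285568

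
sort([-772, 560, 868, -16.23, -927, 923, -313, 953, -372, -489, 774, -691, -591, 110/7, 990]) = [-927, -772, -691, -591, -489, -372, -313, -16.23, 110/7, 560, 774, 868, 923, 953, 990]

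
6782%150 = 32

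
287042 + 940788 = 1227830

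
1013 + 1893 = 2906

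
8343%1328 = 375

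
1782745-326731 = 1456014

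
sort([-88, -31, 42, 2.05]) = [-88, -31, 2.05, 42]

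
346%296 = 50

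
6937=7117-180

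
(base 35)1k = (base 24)27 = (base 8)67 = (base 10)55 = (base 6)131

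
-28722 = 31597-60319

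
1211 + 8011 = 9222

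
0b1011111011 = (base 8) 1373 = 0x2fb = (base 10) 763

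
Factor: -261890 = -1*2^1*5^1*26189^1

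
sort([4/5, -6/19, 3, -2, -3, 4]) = [-3, -2, -6/19, 4/5, 3, 4]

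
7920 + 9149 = 17069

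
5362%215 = 202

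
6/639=2/213 ≈ 0.00939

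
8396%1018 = 252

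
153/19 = 8 + 1/19 ≈ 8.05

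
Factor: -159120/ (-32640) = 2^ (-3)*3^1*13^1 = 39/8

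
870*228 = 198360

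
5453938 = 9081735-3627797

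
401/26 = 15+11/26 ≈ 15.42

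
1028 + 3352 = 4380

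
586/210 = 2 + 83/105 ≈ 2.79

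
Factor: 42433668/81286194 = 2^1 * 3^1 * 11^(-1) * 31^1 * 47^1 * 97^(-1) * 809^1 * 12697^(-1) = 7072278/13547699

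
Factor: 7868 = 2^2 * 7^1 * 281^1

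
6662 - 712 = 5950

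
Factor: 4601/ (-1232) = -1*2^ (-4)*7^ (-1)*11^ (-1)*43^1*107^1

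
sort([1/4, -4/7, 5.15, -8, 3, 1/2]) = [-8, -4/7, 1/4, 1/2, 3, 5.15]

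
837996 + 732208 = 1570204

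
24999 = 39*641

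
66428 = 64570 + 1858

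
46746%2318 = 386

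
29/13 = 2+3/13 ≈ 2.23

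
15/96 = 5/32≈0.156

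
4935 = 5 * 987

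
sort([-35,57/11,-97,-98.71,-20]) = [-98.71,-97,-35,-20,57/11]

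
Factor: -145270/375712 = -1*2^(-4)*5^1*59^(-1)*73^1 = -365/944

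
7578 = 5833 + 1745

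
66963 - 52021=14942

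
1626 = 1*1626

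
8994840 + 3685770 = 12680610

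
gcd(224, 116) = 4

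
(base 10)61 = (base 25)2b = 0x3d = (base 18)37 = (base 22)2h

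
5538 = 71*78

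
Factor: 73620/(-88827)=-1*2^2*3^1*5^1*29^(-1)*409^1*1021^(-1)=-24540/29609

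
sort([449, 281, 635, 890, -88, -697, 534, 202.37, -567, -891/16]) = [-697, -567, -88, -891/16, 202.37, 281, 449, 534, 635, 890]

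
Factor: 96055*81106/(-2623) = -1*2^1*5^1*43^(-1)*61^(-1)*107^1*379^1*19211^1 = -7790636830/2623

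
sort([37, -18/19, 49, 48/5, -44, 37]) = [-44, -18/19, 48/5, 37, 37, 49]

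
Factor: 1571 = 1571^1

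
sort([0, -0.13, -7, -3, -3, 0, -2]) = [-7, -3, -3, -2, -0.13, 0, 0]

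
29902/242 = 123 + 68/121 ≈ 123.56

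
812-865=-53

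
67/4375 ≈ 0.0153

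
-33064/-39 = 847 + 31/39 ≈ 847.79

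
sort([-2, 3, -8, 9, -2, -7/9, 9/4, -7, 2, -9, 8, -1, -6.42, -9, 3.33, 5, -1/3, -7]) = [-9, -9, -8, -7, -7, -6.42, -2, -2, -1, -7/9, -1/3, 2, 9/4, 3, 3.33, 5, 8, 9]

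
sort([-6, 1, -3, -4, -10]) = [-10, -6, -4, -3, 1]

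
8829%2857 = 258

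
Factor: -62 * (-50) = 2^2 * 5^2 * 31^1 = 3100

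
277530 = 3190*87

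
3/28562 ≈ 0.000105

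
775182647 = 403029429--372153218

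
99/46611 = 11/5179 ≈ 0.00212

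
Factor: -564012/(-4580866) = 2^1*3^2*223^(-1)*10271^(-1)*15667^1 = 282006/2290433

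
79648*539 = 42930272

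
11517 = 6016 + 5501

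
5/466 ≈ 0.0107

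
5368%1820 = 1728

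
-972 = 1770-2742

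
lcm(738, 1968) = 5904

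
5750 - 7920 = -2170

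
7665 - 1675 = 5990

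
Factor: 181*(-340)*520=-1*2^5*5^2*13^1*17^1*181^1=-32000800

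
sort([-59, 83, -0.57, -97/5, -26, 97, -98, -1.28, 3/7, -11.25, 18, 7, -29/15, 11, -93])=[-98, -93, -59, -26, -97/5, -11.25, -29/15, -1.28, -0.57, 3/7, 7, 11, 18, 83, 97]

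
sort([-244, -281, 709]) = [-281, -244, 709]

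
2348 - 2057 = 291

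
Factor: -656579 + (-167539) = -1*2^1*3^1*137353^1 = -824118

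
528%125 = 28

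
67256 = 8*8407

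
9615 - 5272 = 4343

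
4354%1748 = 858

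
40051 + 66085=106136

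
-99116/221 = -448 - 108/221 ≈ -448.49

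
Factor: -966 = -1*2^1*3^1*7^1*23^1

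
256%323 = 256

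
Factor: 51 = 3^1 * 17^1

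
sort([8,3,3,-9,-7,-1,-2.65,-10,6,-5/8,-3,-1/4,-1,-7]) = [-10,-9,-7,-7,-3,-2.65,-1,-1,-5/8,-1/4,3,3,6,8]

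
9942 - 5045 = 4897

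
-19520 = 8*(-2440)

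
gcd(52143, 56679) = 21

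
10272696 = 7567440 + 2705256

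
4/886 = 2/443≈0.00451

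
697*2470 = 1721590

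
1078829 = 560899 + 517930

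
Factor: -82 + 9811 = 3^2 * 23^1 * 47^1 = 9729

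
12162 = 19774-7612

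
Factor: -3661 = -1*7^1*523^1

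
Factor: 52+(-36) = 2^4 = 16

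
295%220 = 75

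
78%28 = 22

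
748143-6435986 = -5687843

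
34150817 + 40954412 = 75105229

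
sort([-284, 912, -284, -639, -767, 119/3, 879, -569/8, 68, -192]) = [-767, -639, -284, -284, -192, -569/8, 119/3, 68, 879, 912]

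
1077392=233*4624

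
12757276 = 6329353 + 6427923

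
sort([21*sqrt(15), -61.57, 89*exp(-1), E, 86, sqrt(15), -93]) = [-93, -61.57, E, sqrt(15), 89*exp(-1), 21*sqrt(15), 86]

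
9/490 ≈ 0.0184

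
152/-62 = -2 - 14/31 ≈ -2.45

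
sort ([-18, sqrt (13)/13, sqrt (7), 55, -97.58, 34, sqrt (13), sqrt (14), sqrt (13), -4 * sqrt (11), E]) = [-97.58, -18, -4 * sqrt (11), sqrt (13)/13, sqrt (7), E, sqrt (13), sqrt (13), sqrt (14), 34, 55]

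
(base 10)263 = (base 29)92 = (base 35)7i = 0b100000111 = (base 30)8n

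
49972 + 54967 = 104939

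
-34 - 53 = -87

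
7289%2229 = 602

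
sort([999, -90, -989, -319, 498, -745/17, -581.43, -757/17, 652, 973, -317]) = [-989, -581.43, -319, -317, -90, -757/17, -745/17, 498, 652, 973, 999]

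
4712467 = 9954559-5242092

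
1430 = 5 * 286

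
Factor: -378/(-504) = 2^(-2)*3^1 = 3/4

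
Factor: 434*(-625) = -1*2^1*5^4*7^1*31^1 = -271250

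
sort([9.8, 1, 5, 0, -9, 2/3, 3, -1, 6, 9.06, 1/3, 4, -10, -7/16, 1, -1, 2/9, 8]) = [-10, -9, -1, -1, -7/16, 0, 2/9, 1/3, 2/3, 1, 1, 3, 4, 5, 6, 8, 9.06, 9.8]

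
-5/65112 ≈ -0.0000768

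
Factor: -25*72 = -1*2^3*3^2*5^2 = -1800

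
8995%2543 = 1366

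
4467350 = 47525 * 94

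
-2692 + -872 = -3564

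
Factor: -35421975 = -1*3^3*5^2*97^1*541^1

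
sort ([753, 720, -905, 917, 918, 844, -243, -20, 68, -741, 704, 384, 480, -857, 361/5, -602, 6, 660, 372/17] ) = [-905, -857, -741, -602, -243, -20, 6, 372/17, 68, 361/5, 384, 480, 660, 704, 720, 753, 844, 917, 918] 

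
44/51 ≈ 0.863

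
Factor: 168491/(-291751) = -1*168491^1*291751^(-1)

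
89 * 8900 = 792100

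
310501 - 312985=-2484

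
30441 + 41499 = 71940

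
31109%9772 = 1793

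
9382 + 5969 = 15351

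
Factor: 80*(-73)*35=-1*2^4*5^2*7^1*73^1=-204400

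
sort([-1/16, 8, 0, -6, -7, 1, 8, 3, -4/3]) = [-7, -6, -4/3, -1/16, 0, 1, 3, 8, 8]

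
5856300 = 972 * 6025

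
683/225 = 3 + 8/225 ≈ 3.04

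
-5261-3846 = -9107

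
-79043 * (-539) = 42604177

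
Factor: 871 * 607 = 13^1 * 67^1 * 607^1 = 528697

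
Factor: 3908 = 2^2 * 977^1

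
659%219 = 2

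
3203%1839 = 1364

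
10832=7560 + 3272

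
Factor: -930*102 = -1*2^2*3^2*5^1*17^1*31^1 = -94860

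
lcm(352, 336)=7392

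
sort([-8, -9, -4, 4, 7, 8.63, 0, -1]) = [-9, -8, -4, -1, 0, 4, 7, 8.63]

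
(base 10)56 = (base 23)2a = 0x38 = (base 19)2i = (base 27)22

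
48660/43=1131 + 27/43 ≈ 1131.63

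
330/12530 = 33/1253 ≈ 0.0263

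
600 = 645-45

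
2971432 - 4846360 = -1874928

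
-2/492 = -1/246 ≈ -0.00407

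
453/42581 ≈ 0.0106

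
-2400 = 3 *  (-800)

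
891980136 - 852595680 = 39384456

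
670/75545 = 134/15109 ≈ 0.00887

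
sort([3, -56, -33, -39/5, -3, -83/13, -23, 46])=[-56, -33, -23, -39/5, -83/13, -3, 3, 46]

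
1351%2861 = 1351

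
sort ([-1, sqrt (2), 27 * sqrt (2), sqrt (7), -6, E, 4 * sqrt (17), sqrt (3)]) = [-6, -1, sqrt (2), sqrt (3), sqrt (7), E, 4 * sqrt (17), 27 * sqrt (2)]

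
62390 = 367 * 170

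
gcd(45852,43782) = 6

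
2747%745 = 512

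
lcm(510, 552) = 46920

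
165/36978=55/12326 ≈ 0.00446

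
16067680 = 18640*862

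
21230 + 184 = 21414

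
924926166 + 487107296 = 1412033462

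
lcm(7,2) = 14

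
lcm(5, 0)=0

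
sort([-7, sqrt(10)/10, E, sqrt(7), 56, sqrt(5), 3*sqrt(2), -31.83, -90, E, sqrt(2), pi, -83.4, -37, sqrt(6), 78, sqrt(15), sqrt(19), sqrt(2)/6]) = [-90, -83.4, -37, -31.83, -7, sqrt(2)/6, sqrt(10)/10, sqrt(2), sqrt(5), sqrt(6), sqrt(7), E, E, pi, sqrt(15), 3*sqrt(2), sqrt(19), 56, 78]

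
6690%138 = 66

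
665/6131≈0.108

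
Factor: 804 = 2^2*3^1*67^1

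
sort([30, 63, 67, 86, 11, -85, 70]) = [-85, 11, 30, 63, 67, 70, 86]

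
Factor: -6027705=-1*3^2*5^1*133949^1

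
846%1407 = 846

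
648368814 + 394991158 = 1043359972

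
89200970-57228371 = 31972599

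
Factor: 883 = 883^1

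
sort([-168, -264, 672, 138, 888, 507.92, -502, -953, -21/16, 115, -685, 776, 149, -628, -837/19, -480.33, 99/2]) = [-953, -685, -628, -502, -480.33, -264, -168, -837/19, -21/16, 99/2, 115, 138, 149, 507.92, 672, 776, 888]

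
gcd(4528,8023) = 1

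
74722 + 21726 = 96448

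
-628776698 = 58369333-687146031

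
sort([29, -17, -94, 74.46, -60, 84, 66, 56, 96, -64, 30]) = [-94, -64, -60, -17, 29, 30, 56, 66, 74.46, 84, 96]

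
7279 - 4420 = 2859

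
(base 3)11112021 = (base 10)3301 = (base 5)101201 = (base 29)3qo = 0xce5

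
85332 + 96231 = 181563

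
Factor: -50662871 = -1*7^1*7237553^1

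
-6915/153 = -2305/51 ≈ -45.20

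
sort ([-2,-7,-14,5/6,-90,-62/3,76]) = [-90,-62/3,-14,-7,-2,5/6,76]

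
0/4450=0=0.00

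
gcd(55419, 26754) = 1911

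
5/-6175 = -1/1235 ≈ -0.000810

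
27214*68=1850552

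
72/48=3/2=1.50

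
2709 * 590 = 1598310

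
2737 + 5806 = 8543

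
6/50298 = 1/8383 ≈ 0.000119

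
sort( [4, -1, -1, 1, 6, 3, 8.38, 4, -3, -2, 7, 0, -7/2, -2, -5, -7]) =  [-7, -5, -7/2, -3, -2, -2, -1, -1, 0, 1, 3, 4, 4, 6, 7, 8.38]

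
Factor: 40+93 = 7^1*19^1 = 133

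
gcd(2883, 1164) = 3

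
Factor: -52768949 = -1*52768949^1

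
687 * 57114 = 39237318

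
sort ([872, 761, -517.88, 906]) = [-517.88, 761, 872, 906]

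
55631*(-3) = -166893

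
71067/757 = 93 + 666/757≈93.88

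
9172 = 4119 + 5053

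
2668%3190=2668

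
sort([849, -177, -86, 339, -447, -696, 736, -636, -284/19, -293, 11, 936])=[-696, -636, -447, -293, -177, -86, -284/19, 11, 339, 736, 849, 936]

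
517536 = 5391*96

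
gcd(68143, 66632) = 1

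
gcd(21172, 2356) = 4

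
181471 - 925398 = -743927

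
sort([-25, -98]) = [-98, -25]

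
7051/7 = 1007 + 2/7 ≈ 1007.29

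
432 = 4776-4344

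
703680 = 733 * 960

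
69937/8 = 8742 + 1/8 ≈ 8742.13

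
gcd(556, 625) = 1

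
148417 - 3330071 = -3181654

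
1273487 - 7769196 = -6495709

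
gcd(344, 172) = 172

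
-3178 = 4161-7339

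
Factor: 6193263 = 3^1*2064421^1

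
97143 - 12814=84329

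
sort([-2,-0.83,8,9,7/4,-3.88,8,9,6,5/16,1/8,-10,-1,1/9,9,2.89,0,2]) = [-10,-3.88,-2,-1,-0.83,0,1/9,1/8,5/16,7/4,2,2.89,6,8,8,9,9,9]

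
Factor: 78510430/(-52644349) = -1*2^1*5^1*751^(-1)*70099^(-1)*7851043^1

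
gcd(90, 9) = 9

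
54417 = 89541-35124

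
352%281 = 71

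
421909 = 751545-329636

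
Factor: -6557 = -1*79^1*83^1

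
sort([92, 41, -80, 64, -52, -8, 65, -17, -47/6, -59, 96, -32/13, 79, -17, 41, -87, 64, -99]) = [-99, -87, -80, -59, -52, -17, -17, -8, -47/6, -32/13, 41, 41, 64, 64, 65, 79, 92, 96]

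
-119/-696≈0.171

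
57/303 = 19/101≈0.188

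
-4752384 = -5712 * 832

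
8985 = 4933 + 4052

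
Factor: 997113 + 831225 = 2^1 * 3^1 * 304723^1 = 1828338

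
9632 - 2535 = 7097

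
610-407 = 203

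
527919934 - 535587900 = -7667966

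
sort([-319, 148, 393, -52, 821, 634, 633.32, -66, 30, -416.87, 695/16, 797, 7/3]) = [-416.87, -319, -66, -52, 7/3, 30, 695/16, 148, 393, 633.32, 634, 797, 821]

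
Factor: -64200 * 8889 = -1 * 2^3 * 3^2 * 5^2 * 107^1 * 2963^1 = -570673800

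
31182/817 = 38+136/817 ≈ 38.17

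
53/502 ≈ 0.106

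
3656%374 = 290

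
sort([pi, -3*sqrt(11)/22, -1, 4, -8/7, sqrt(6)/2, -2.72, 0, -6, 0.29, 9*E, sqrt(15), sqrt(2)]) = [-6, -2.72, -8/7, -1, -3*sqrt(11)/22, 0, 0.29, sqrt(6)/2, sqrt(2), pi, sqrt(15), 4, 9*E]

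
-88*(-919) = 80872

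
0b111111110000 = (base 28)55k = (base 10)4080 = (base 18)cac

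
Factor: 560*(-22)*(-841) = 2^5*5^1*7^1*11^1*29^2 = 10361120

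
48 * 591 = 28368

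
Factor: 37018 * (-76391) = -1 * 2^1 * 7^2 * 83^1 * 223^1 * 1559^1 = -2827842038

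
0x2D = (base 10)45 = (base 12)39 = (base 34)1B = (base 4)231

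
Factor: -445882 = -1*2^1*222941^1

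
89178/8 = 44589/4 = 11147.25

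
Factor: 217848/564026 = 2^2 * 3^1 * 17^(-1) * 29^1 * 53^(-1) = 348/901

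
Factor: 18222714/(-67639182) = -1*3^1*13^(-1)*23^(-1)*37^(-1)*1019^(-1)*1012373^1 = -3037119/11273197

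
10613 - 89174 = -78561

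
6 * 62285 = 373710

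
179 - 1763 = -1584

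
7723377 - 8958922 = -1235545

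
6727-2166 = 4561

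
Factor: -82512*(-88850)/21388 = 2^3*3^3*5^2*191^1*1777^1*5347^(-1) = 1832797800/5347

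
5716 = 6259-543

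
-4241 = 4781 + -9022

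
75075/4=18768+3/4=18768.75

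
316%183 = 133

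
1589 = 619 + 970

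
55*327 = 17985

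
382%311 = 71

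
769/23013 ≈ 0.0334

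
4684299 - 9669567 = -4985268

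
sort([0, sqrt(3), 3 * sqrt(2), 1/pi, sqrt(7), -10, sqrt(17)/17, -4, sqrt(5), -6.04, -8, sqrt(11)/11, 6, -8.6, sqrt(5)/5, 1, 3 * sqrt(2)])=[-10, -8.6, -8, -6.04, -4, 0, sqrt(17)/17, sqrt(11)/11, 1/pi, sqrt(5)/5, 1, sqrt(3), sqrt(5), sqrt(7), 3 * sqrt(2), 3 * sqrt(2), 6]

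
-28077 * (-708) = 19878516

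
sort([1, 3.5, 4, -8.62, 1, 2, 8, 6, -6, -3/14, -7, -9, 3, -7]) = [-9, -8.62, -7, -7, -6, -3/14, 1, 1, 2, 3, 3.5, 4, 6, 8]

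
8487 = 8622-135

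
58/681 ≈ 0.0852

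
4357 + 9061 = 13418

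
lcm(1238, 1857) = 3714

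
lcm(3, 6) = 6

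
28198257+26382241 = 54580498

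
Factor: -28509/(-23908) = 2^(-2) * 3^1 * 13^1 * 17^1 * 139^(-1) = 663/556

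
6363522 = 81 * 78562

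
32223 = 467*69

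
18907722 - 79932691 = -61024969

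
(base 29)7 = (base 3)21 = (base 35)7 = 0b111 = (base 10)7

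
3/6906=1/2302 ≈ 0.000434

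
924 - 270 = 654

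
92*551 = 50692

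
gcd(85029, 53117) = 1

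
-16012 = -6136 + -9876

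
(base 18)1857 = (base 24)ej1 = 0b10000101001001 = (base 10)8521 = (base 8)20511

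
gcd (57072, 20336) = 656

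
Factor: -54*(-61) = 2^1*3^3*61^1 = 3294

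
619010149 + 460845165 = 1079855314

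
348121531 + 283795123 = 631916654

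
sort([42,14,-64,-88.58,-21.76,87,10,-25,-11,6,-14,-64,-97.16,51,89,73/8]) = [-97.16,-88.58,-64,-64,-25,-21.76,-14,-11,6,73/8,10,14,42,51,87,89]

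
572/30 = 19 + 1/15 ≈ 19.07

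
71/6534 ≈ 0.0109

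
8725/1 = 8725 = 8725.00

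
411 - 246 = 165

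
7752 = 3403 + 4349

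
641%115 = 66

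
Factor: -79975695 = -1*3^1*5^1*5331713^1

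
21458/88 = 243 + 37/44 ≈ 243.84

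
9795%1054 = 309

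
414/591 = 138/197 ≈ 0.701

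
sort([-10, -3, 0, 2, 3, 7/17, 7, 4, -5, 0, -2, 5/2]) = [-10, -5, -3, -2, 0, 0, 7/17, 2, 5/2, 3, 4, 7]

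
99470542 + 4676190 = 104146732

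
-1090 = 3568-4658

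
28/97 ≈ 0.289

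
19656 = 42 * 468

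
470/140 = 47/14 ≈ 3.36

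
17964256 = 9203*1952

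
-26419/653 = -40-299/653 ≈ -40.46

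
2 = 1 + 1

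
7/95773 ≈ 0.0000731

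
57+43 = 100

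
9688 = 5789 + 3899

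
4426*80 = 354080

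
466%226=14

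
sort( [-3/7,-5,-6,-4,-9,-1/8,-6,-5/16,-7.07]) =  [-9,-7.07,-6,-6,-5,-4,-3/7,-5/16,-1/8]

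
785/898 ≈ 0.874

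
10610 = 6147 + 4463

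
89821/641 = 140+81/641 ≈ 140.13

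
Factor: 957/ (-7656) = -1 * 2^ (-3) = -1/8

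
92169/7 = 13167 = 13167.00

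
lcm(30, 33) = 330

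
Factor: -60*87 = -1*2^2*3^2*5^1*29^1 = -5220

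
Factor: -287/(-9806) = 2^(-1) * 7^1 * 41^1 * 4903^(-1)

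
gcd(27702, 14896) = 38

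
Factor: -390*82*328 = -1*2^5*3^1*5^1*13^1*41^2 = -10489440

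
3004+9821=12825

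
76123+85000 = 161123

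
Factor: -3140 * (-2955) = 2^2 * 3^1 * 5^2 * 157^1 * 197^1 = 9278700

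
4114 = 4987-873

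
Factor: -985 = -1*5^1*197^1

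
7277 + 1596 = 8873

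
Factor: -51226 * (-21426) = 2^2 * 3^1 * 7^1 * 3571^1 * 3659^1 = 1097568276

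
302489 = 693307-390818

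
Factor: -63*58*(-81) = 2^1*3^6*7^1*29^1 = 295974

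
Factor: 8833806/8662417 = 2^1 * 3^3 * 29^1 * 151^(-1) * 5641^1 * 57367^(-1)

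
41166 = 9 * 4574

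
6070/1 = 6070 = 6070.00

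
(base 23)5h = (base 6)340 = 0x84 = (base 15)8c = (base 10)132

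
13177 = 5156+8021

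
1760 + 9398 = 11158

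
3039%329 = 78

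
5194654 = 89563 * 58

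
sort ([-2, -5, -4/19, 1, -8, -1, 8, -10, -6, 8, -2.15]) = [-10, -8, -6, -5, -2.15, -2, -1, -4/19, 1, 8, 8]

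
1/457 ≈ 0.00219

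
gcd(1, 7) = 1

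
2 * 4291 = 8582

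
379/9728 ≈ 0.0390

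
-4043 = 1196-5239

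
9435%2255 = 415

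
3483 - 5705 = -2222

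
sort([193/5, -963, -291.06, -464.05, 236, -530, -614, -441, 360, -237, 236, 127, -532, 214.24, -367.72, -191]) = [-963, -614, -532, -530, -464.05, -441, -367.72, -291.06, -237, -191, 193/5, 127, 214.24, 236, 236, 360]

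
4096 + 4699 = 8795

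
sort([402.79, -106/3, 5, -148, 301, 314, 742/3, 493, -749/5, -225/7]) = [-749/5, -148, -106/3, -225/7, 5, 742/3, 301, 314, 402.79, 493]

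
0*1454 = 0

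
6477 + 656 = 7133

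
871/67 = 13 = 13.00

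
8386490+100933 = 8487423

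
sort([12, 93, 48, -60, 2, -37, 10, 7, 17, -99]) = [-99, -60, -37, 2, 7, 10, 12, 17, 48, 93]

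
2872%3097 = 2872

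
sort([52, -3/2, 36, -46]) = [-46, -3/2, 36, 52]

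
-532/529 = -1 - 3/529 ≈ -1.01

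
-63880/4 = -15970 = -15970.00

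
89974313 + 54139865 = 144114178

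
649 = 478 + 171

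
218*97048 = 21156464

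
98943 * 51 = 5046093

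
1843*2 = 3686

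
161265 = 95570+65695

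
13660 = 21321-7661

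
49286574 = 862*57177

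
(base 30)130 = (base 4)33132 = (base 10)990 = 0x3de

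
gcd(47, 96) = 1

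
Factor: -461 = -1*461^1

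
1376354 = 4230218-2853864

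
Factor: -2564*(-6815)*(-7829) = -1*2^2*5^1*29^1*47^1*641^1*7829^1 = -136801284140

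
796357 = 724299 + 72058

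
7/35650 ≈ 0.000196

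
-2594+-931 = -3525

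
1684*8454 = 14236536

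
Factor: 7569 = 3^2 * 29^2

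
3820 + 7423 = 11243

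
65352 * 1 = 65352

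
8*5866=46928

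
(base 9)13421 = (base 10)9091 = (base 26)dbh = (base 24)fij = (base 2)10001110000011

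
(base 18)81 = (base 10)145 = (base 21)6j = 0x91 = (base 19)7c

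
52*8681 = 451412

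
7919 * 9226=73060694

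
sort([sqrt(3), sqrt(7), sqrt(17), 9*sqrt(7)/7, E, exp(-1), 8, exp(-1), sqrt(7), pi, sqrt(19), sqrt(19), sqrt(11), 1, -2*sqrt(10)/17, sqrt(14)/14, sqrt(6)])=[-2*sqrt(10)/17, sqrt(14)/14, exp(-1), exp(-1), 1, sqrt(3), sqrt(6), sqrt(7), sqrt(7), E, pi, sqrt(11), 9*sqrt(7)/7, sqrt(17), sqrt(19), sqrt(19), 8]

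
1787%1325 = 462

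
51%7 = 2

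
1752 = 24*73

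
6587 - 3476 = 3111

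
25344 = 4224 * 6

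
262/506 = 131/253 ≈ 0.518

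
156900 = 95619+61281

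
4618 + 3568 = 8186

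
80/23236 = 20/5809 ≈ 0.00344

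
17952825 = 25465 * 705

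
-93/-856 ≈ 0.109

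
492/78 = 6 + 4/13≈6.31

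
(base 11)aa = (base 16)78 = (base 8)170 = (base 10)120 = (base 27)4c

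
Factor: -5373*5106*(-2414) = 2^2*3^4*17^1*23^1*37^1*71^1*199^1 = 66226974732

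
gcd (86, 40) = 2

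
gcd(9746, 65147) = 1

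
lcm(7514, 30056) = 30056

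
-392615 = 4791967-5184582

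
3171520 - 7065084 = -3893564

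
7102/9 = 789 + 1/9 ≈ 789.11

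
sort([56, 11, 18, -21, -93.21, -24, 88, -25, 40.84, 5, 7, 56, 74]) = [-93.21, -25, -24, -21, 5, 7, 11, 18, 40.84, 56, 56, 74, 88]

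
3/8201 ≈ 0.000366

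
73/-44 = -1 - 29/44 ≈ -1.66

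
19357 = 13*1489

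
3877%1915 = 47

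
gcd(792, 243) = 9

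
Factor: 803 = 11^1 * 73^1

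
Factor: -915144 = -1 * 2^3 * 3^1 * 17^1 * 2243^1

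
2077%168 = 61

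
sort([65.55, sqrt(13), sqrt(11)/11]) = [sqrt(11)/11, sqrt(13), 65.55]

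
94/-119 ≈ -0.790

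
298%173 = 125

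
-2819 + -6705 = -9524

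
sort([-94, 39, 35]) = [-94, 35, 39]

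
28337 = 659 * 43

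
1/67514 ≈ 0.0000148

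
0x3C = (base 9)66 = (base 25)2A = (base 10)60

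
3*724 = 2172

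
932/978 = 466/489 ≈ 0.953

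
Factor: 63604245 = 3^1*5^1*101^1*41983^1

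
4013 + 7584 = 11597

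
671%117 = 86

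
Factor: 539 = 7^2 * 11^1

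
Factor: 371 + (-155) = 2^3*3^3 = 216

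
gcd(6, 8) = 2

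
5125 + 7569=12694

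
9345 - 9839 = -494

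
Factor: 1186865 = 5^1 * 237373^1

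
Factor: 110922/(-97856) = -1*2^(-5)*3^1*7^1*11^(-1)*19^1 = -399/352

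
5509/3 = 1836 + 1/3 ≈ 1836.33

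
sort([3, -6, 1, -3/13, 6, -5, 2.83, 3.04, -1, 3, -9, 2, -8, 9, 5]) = [-9, -8, -6, -5, -1, -3/13, 1, 2, 2.83, 3, 3, 3.04, 5, 6, 9]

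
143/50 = 2 + 43/50 = 2.86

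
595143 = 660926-65783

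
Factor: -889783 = -1*889783^1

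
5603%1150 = 1003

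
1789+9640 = 11429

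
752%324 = 104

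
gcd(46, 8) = 2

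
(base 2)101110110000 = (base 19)859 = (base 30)39m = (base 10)2992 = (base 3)11002211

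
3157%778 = 45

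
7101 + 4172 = 11273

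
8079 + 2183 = 10262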